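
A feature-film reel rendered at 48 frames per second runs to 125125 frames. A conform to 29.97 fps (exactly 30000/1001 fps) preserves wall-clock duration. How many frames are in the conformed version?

Target frames = source frames × (target rate / source rate) = 125125 × (30000/1001)/(48) = 125125 × 625/1001 = 78125.

78125 frames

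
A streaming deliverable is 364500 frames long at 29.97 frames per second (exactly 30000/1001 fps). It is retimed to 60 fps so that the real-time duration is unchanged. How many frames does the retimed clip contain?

Target frames = source frames × (target rate / source rate) = 364500 × (60)/(30000/1001) = 364500 × 1001/500 = 729729.

729729 frames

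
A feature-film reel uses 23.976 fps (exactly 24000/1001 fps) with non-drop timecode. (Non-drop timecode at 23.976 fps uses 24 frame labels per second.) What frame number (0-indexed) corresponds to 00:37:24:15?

Total seconds to the label: (0 × 3600 + 37 × 60 + 24) = 2244.
Frame index = 2244 × 24 + 15 = 53871.

53871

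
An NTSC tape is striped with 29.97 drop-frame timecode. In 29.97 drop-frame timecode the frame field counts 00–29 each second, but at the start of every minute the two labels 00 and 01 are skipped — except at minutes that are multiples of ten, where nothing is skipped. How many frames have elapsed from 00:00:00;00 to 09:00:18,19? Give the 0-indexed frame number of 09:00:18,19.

971587

As if non-drop at 30 labels/s: (9 × 3600 + 0 × 60 + 18) × 30 + 19 = 972559.
Minute boundaries passed: 540; those not divisible by 10: 540 − 54 = 486; dropped labels = 2 × 486 = 972.
Actual frame index = 972559 − 972 = 971587.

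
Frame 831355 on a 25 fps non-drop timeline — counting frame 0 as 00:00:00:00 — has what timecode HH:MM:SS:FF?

831355 ÷ 25 = 33254 full seconds, remainder 5 frames.
33254 s = 9 h 14 min 14 s.
Timecode: 09:14:14:05.

09:14:14:05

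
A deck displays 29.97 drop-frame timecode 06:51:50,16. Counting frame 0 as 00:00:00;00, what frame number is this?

740576

Complete 10-minute blocks: 41, each 17982 frames → 737262.
Remaining 1 whole minute in the current block: 1800 + 0 × 1798 = 1800 frames.
Within the current minute: 50 × 30 + 16 − 2 = 1514 (labels ;00/;01 skipped at this minute). Total = 737262 + 1800 + 1514 = 740576.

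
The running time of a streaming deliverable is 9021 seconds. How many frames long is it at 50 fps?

Frames = 9021 × 50 = 451050.

451050 frames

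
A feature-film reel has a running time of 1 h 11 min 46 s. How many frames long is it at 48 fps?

206688 frames

1 h 11 min 46 s = 4306 s.
Frames = 4306 × 48 = 206688.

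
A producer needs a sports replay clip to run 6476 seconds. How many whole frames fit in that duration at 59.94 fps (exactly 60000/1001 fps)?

388171 frames

Frames = 6476 × 60000/1001 = 388560000/1001 ≈ 388171.8282.
Complete frames: 388171.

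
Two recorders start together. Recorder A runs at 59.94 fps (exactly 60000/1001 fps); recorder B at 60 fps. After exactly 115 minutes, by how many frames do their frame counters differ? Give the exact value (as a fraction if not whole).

115 min = 6900 s.
A emits 60000/1001 × 6900 = 414000000/1001 frames; B emits 60 × 6900 = 414000.
Difference = 414000/1001 frames (≈ 413.5864); B is ahead of A.

414000/1001 frames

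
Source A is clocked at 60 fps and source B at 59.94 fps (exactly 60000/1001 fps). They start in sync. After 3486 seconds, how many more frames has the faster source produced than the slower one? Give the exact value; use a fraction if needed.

29880/143 frames

A emits 60 × 3486 = 209160 frames; B emits 60000/1001 × 3486 = 29880000/143.
Difference = 29880/143 frames (≈ 208.9510); B is behind A.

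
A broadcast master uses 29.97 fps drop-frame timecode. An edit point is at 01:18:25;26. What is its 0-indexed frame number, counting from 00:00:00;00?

141034

As if non-drop at 30 labels/s: (1 × 3600 + 18 × 60 + 25) × 30 + 26 = 141176.
Minute boundaries passed: 78; those not divisible by 10: 78 − 7 = 71; dropped labels = 2 × 71 = 142.
Actual frame index = 141176 − 142 = 141034.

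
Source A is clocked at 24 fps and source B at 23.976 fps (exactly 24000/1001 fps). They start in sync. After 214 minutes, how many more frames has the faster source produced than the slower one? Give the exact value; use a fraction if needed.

214 min = 12840 s.
A emits 24 × 12840 = 308160 frames; B emits 24000/1001 × 12840 = 308160000/1001.
Difference = 308160/1001 frames (≈ 307.8521); B is behind A.

308160/1001 frames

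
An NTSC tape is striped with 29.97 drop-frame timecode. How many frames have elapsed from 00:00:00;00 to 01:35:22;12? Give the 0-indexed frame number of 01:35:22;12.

As if non-drop at 30 labels/s: (1 × 3600 + 35 × 60 + 22) × 30 + 12 = 171672.
Minute boundaries passed: 95; those not divisible by 10: 95 − 9 = 86; dropped labels = 2 × 86 = 172.
Actual frame index = 171672 − 172 = 171500.

171500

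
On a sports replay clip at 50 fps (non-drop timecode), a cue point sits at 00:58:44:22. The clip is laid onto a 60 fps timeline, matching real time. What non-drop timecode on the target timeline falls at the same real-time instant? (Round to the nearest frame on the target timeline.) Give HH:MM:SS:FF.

Source frame index: (0×3600 + 58×60 + 44) × 50 + 22 = 176222.
Real time: 176222 / (50) = 88111/25 s.
Target frame: (88111/25) × (60) = 1057332/5 ≈ 211466.400 → 211466.
At 60 labels/s: frame 211466 → 00:58:44:26.

00:58:44:26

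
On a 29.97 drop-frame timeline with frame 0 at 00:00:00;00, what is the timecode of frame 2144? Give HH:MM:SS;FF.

00:01:11;16

Each 10-minute DF block holds 10 × 60 × 30 − 9 × 2 = 17982 frames. 2144 ÷ 17982 → 0 full blocks, remainder 2144.
Within the partial block the first minute is 1800 frames and each further minute 1798, so 1 further minute boundary passed. Total skipped labels = 18 × 0 + 2 × 1 = 2.
Non-drop label index = 2144 + 2 = 2146; at 30 labels/s that is 00:01:11:16, i.e. DF 00:01:11;16.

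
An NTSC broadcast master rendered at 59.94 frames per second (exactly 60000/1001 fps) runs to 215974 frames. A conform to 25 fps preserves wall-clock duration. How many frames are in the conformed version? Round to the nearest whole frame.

Frames at target rate = 215974 × (25) / (60000/1001) = 108094987/1200 ≈ 90079.156.
Nearest whole frame: 90079.

90079 frames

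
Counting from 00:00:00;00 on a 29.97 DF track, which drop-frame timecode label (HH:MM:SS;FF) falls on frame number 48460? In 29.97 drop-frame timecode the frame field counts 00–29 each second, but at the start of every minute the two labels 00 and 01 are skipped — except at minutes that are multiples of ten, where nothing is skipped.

00:26:56;28

Each 10-minute DF block holds 10 × 60 × 30 − 9 × 2 = 17982 frames. 48460 ÷ 17982 → 2 full blocks, remainder 12496.
Within the partial block the first minute is 1800 frames and each further minute 1798, so 6 further minute boundaries passed. Total skipped labels = 18 × 2 + 2 × 6 = 48.
Non-drop label index = 48460 + 48 = 48508; at 30 labels/s that is 00:26:56:28, i.e. DF 00:26:56;28.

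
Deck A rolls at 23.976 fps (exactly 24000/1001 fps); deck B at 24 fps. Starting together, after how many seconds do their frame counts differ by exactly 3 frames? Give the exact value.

The gap grows by |24 − 24000/1001| = 24/1001 frames per second.
Time for a 3-frame gap: 3 ÷ (24/1001) = 125.125 s.

125.125 seconds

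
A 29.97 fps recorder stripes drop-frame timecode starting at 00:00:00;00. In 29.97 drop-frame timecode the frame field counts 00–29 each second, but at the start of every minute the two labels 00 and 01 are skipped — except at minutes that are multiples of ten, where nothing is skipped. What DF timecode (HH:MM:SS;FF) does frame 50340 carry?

00:27:59;20

Each 10-minute DF block holds 10 × 60 × 30 − 9 × 2 = 17982 frames. 50340 ÷ 17982 → 2 full blocks, remainder 14376.
Within the partial block the first minute is 1800 frames and each further minute 1798, so 7 further minute boundaries passed. Total skipped labels = 18 × 2 + 2 × 7 = 50.
Non-drop label index = 50340 + 50 = 50390; at 30 labels/s that is 00:27:59:20, i.e. DF 00:27:59;20.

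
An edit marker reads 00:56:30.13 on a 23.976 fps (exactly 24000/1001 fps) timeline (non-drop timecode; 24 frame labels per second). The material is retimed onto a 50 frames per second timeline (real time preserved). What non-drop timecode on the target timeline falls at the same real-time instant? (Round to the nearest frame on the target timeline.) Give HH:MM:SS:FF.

Source frame index: (0×3600 + 56×60 + 30) × 24 + 13 = 81373.
Real time: 81373 / (24000/1001) = 81454373/24000 s.
Target frame: (81454373/24000) × (50) = 81454373/480 ≈ 169696.610 → 169697.
At 50 labels/s: frame 169697 → 00:56:33:47.

00:56:33:47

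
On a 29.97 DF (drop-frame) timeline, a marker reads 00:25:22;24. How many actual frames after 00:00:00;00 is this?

Complete 10-minute blocks: 2, each 17982 frames → 35964.
Remaining 5 whole minutes in the current block: 1800 + 4 × 1798 = 8992 frames.
Within the current minute: 22 × 30 + 24 − 2 = 682 (labels ;00/;01 skipped at this minute). Total = 35964 + 8992 + 682 = 45638.

45638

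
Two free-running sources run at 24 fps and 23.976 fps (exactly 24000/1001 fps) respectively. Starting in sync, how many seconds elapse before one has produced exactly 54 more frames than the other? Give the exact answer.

The gap grows by |24000/1001 − 24| = 24/1001 frames per second.
Time for a 54-frame gap: 54 ÷ (24/1001) = 2252.25 s.

2252.25 seconds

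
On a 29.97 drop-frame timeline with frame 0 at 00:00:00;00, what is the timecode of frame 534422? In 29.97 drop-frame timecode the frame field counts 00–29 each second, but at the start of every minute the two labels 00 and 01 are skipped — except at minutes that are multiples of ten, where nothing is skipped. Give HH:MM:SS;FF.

04:57:11;28

Ten DF minutes hold 17982 frames, so frame 534422 lies in block 29 (frames 521478–539459) with 12944 frames into that block.
The block's first minute is 1800 frames and the rest 1798 each; 12944 frames reaches minute 7, so 29 × 18 + 7 × 2 = 536 labels have been skipped so far.
Adding those back, label number 534422 + 536 = 534958 at 30 labels/s is 17831 s + 28 f = 4 h 57 min 11 s frame 28, i.e. 04:57:11;28.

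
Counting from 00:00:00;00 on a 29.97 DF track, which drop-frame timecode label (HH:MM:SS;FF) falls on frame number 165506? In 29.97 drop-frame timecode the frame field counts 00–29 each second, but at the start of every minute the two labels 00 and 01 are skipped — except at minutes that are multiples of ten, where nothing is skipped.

01:32:02;12

Each 10-minute DF block holds 10 × 60 × 30 − 9 × 2 = 17982 frames. 165506 ÷ 17982 → 9 full blocks, remainder 3668.
Within the partial block the first minute is 1800 frames and each further minute 1798, so 2 further minute boundaries passed. Total skipped labels = 18 × 9 + 2 × 2 = 166.
Non-drop label index = 165506 + 166 = 165672; at 30 labels/s that is 01:32:02:12, i.e. DF 01:32:02;12.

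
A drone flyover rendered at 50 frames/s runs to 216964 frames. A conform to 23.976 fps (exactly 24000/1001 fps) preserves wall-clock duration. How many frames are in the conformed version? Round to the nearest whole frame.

104039 frames

Frames at target rate = 216964 × (24000/1001) / (50) = 9467520/91 ≈ 104038.681.
Nearest whole frame: 104039.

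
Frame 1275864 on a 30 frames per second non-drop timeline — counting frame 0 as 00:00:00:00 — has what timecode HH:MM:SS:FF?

1275864 ÷ 30 = 42528 full seconds, remainder 24 frames.
42528 s = 11 h 48 min 48 s.
Timecode: 11:48:48:24.

11:48:48:24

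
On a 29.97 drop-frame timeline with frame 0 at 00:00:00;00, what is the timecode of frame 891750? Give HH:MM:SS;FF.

Ten DF minutes hold 17982 frames, so frame 891750 lies in block 49 (frames 881118–899099) with 10632 frames into that block.
The block's first minute is 1800 frames and the rest 1798 each; 10632 frames reaches minute 5, so 49 × 18 + 5 × 2 = 892 labels have been skipped so far.
Adding those back, label number 891750 + 892 = 892642 at 30 labels/s is 29754 s + 22 f = 8 h 15 min 54 s frame 22, i.e. 08:15:54;22.

08:15:54;22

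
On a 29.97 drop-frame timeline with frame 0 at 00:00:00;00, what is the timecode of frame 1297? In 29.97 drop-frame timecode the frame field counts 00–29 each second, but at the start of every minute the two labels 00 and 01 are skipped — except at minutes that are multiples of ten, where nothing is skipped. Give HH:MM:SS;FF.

00:00:43;07

Each 10-minute DF block holds 10 × 60 × 30 − 9 × 2 = 17982 frames. 1297 ÷ 17982 → 0 full blocks, remainder 1297.
Within the partial block the first minute is 1800 frames and each further minute 1798, so 0 further minute boundaries passed. Total skipped labels = 18 × 0 + 2 × 0 = 0.
Non-drop label index = 1297 + 0 = 1297; at 30 labels/s that is 00:00:43:07, i.e. DF 00:00:43;07.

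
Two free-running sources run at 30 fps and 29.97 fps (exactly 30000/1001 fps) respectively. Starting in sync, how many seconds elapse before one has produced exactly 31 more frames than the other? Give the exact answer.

The gap grows by |30000/1001 − 30| = 30/1001 frames per second.
Time for a 31-frame gap: 31 ÷ (30/1001) = 31031/30 s.

31031/30 seconds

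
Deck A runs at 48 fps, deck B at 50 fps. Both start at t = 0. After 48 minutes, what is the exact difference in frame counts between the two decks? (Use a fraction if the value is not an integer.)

5760 frames

48 min = 2880 s.
A emits 48 × 2880 = 138240 frames; B emits 50 × 2880 = 144000.
Difference = 5760 frames; B is ahead of A.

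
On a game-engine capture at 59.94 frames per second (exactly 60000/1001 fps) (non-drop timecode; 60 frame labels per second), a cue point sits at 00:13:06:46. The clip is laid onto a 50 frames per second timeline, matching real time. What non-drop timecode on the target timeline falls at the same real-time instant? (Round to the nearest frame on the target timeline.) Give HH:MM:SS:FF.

00:13:07:28

Source frame index: (0×3600 + 13×60 + 6) × 60 + 46 = 47206.
Real time: 47206 / (60000/1001) = 23626603/30000 s.
Target frame: (23626603/30000) × (50) = 23626603/600 ≈ 39377.672 → 39378.
At 50 labels/s: frame 39378 → 00:13:07:28.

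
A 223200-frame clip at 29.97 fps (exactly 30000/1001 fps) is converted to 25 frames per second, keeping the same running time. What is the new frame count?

Target frames = source frames × (target rate / source rate) = 223200 × (25)/(30000/1001) = 223200 × 1001/1200 = 186186.

186186 frames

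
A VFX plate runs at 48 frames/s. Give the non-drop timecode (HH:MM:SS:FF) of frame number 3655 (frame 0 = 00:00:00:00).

00:01:16:07

3655 ÷ 48 = 76 full seconds, remainder 7 frames.
76 s = 0 h 1 min 16 s.
Timecode: 00:01:16:07.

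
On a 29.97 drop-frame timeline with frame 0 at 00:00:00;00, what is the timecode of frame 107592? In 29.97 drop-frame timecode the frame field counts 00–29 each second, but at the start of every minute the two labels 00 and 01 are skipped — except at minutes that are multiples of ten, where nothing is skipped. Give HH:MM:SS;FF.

Each 10-minute DF block holds 10 × 60 × 30 − 9 × 2 = 17982 frames. 107592 ÷ 17982 → 5 full blocks, remainder 17682.
Within the partial block the first minute is 1800 frames and each further minute 1798, so 9 further minute boundaries passed. Total skipped labels = 18 × 5 + 2 × 9 = 108.
Non-drop label index = 107592 + 108 = 107700; at 30 labels/s that is 00:59:50:00, i.e. DF 00:59:50;00.

00:59:50;00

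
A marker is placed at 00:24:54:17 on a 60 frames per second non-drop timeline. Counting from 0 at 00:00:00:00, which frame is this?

frame 89657

Total seconds to the label: (0 × 3600 + 24 × 60 + 54) = 1494.
Frame index = 1494 × 60 + 17 = 89657.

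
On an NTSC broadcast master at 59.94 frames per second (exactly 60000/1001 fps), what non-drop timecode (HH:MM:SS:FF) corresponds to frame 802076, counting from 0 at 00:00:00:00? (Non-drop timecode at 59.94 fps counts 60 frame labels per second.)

03:42:47:56

802076 ÷ 60 = 13367 full seconds, remainder 56 frames.
13367 s = 3 h 42 min 47 s.
Timecode: 03:42:47:56.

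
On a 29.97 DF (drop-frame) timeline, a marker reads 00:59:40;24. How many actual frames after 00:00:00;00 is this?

As if non-drop at 30 labels/s: (0 × 3600 + 59 × 60 + 40) × 30 + 24 = 107424.
Minute boundaries passed: 59; those not divisible by 10: 59 − 5 = 54; dropped labels = 2 × 54 = 108.
Actual frame index = 107424 − 108 = 107316.

107316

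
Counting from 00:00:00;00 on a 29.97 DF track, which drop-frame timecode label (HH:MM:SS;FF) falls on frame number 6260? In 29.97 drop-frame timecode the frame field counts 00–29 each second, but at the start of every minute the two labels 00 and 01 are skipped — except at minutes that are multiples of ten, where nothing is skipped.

00:03:28;26

Ten DF minutes hold 17982 frames, so frame 6260 lies in block 0 (frames 0–17981) with 6260 frames into that block.
The block's first minute is 1800 frames and the rest 1798 each; 6260 frames reaches minute 3, so 0 × 18 + 3 × 2 = 6 labels have been skipped so far.
Adding those back, label number 6260 + 6 = 6266 at 30 labels/s is 208 s + 26 f = 0 h 3 min 28 s frame 26, i.e. 00:03:28;26.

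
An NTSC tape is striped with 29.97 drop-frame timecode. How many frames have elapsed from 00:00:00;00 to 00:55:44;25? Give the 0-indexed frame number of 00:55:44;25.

100245

Complete 10-minute blocks: 5, each 17982 frames → 89910.
Remaining 5 whole minutes in the current block: 1800 + 4 × 1798 = 8992 frames.
Within the current minute: 44 × 30 + 25 − 2 = 1343 (labels ;00/;01 skipped at this minute). Total = 89910 + 8992 + 1343 = 100245.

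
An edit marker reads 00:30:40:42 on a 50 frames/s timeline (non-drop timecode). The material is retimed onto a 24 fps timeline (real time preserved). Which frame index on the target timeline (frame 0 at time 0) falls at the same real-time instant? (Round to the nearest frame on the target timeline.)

Source frame index: (0×3600 + 30×60 + 40) × 50 + 42 = 92042.
Real time: 92042 / (50) = 46021/25 s.
Target frame: (46021/25) × (24) = 1104504/25 ≈ 44180.160 → 44180.

frame 44180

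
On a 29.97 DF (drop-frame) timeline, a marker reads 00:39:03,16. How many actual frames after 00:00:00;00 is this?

70234

As if non-drop at 30 labels/s: (0 × 3600 + 39 × 60 + 3) × 30 + 16 = 70306.
Minute boundaries passed: 39; those not divisible by 10: 39 − 3 = 36; dropped labels = 2 × 36 = 72.
Actual frame index = 70306 − 72 = 70234.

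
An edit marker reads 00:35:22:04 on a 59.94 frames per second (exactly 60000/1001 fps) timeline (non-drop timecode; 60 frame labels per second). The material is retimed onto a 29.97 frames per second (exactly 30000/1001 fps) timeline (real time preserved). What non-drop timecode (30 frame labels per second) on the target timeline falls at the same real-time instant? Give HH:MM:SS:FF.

Source frame index: (0×3600 + 35×60 + 22) × 60 + 4 = 127324.
Real time: 127324 / (60000/1001) = 31862831/15000 s.
Target frame: (31862831/15000) × (30000/1001) = 63662.
At 30 labels/s: frame 63662 → 00:35:22:02.

00:35:22:02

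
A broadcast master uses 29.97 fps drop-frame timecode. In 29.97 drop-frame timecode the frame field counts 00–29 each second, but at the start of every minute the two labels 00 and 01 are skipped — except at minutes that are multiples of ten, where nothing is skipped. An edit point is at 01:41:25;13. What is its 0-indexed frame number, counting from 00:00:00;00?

182381

As if non-drop at 30 labels/s: (1 × 3600 + 41 × 60 + 25) × 30 + 13 = 182563.
Minute boundaries passed: 101; those not divisible by 10: 101 − 10 = 91; dropped labels = 2 × 91 = 182.
Actual frame index = 182563 − 182 = 182381.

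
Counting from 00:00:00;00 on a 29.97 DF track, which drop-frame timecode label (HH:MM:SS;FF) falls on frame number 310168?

02:52:29;08

Each 10-minute DF block holds 10 × 60 × 30 − 9 × 2 = 17982 frames. 310168 ÷ 17982 → 17 full blocks, remainder 4474.
Within the partial block the first minute is 1800 frames and each further minute 1798, so 2 further minute boundaries passed. Total skipped labels = 18 × 17 + 2 × 2 = 310.
Non-drop label index = 310168 + 310 = 310478; at 30 labels/s that is 02:52:29:08, i.e. DF 02:52:29;08.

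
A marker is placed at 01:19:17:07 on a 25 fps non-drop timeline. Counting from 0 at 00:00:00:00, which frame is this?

118932

Total seconds to the label: (1 × 3600 + 19 × 60 + 17) = 4757.
Frame index = 4757 × 25 + 7 = 118932.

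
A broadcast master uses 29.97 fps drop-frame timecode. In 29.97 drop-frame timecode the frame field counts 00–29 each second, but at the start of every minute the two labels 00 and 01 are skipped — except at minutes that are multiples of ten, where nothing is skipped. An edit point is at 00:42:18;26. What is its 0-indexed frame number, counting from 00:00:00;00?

As if non-drop at 30 labels/s: (0 × 3600 + 42 × 60 + 18) × 30 + 26 = 76166.
Minute boundaries passed: 42; those not divisible by 10: 42 − 4 = 38; dropped labels = 2 × 38 = 76.
Actual frame index = 76166 − 76 = 76090.

76090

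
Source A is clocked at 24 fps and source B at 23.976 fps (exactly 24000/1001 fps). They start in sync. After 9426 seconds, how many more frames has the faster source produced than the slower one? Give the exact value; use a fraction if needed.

226224/1001 frames

A emits 24 × 9426 = 226224 frames; B emits 24000/1001 × 9426 = 226224000/1001.
Difference = 226224/1001 frames (≈ 225.9980); B is behind A.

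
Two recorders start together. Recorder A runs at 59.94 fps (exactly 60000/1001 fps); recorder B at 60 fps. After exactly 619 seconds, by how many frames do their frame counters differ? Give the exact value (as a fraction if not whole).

37140/1001 frames

A emits 60000/1001 × 619 = 37140000/1001 frames; B emits 60 × 619 = 37140.
Difference = 37140/1001 frames (≈ 37.1029); B is ahead of A.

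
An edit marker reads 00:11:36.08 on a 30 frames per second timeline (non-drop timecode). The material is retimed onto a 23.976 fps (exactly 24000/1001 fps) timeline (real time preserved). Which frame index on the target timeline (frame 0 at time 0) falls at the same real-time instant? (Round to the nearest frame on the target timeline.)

Source frame index: (0×3600 + 11×60 + 36) × 30 + 8 = 20888.
Real time: 20888 / (30) = 10444/15 s.
Target frame: (10444/15) × (24000/1001) = 2387200/143 ≈ 16693.706 → 16694.

frame 16694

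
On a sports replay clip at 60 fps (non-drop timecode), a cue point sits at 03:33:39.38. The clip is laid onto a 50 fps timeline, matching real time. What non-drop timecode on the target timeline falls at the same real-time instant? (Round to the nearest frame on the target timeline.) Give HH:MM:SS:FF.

Source frame index: (3×3600 + 33×60 + 39) × 60 + 38 = 769178.
Real time: 769178 / (60) = 384589/30 s.
Target frame: (384589/30) × (50) = 1922945/3 ≈ 640981.667 → 640982.
At 50 labels/s: frame 640982 → 03:33:39:32.

03:33:39:32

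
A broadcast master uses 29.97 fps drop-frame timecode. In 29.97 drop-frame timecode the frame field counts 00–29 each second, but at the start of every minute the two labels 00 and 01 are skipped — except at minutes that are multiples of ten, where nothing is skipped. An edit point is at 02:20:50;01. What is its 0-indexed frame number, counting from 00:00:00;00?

253249

As if non-drop at 30 labels/s: (2 × 3600 + 20 × 60 + 50) × 30 + 1 = 253501.
Minute boundaries passed: 140; those not divisible by 10: 140 − 14 = 126; dropped labels = 2 × 126 = 252.
Actual frame index = 253501 − 252 = 253249.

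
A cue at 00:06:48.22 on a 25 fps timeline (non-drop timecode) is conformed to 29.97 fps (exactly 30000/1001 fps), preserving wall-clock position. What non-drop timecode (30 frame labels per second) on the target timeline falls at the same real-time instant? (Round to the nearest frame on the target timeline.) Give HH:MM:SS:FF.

00:06:48:14

Source frame index: (0×3600 + 6×60 + 48) × 25 + 22 = 10222.
Real time: 10222 / (25) = 10222/25 s.
Target frame: (10222/25) × (30000/1001) = 12266400/1001 ≈ 12254.146 → 12254.
At 30 labels/s: frame 12254 → 00:06:48:14.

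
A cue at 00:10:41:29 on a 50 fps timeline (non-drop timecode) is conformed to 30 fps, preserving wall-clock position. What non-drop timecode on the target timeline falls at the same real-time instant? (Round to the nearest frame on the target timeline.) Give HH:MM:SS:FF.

Source frame index: (0×3600 + 10×60 + 41) × 50 + 29 = 32079.
Real time: 32079 / (50) = 32079/50 s.
Target frame: (32079/50) × (30) = 96237/5 ≈ 19247.400 → 19247.
At 30 labels/s: frame 19247 → 00:10:41:17.

00:10:41:17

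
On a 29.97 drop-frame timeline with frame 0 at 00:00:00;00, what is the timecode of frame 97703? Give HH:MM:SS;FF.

Each 10-minute DF block holds 10 × 60 × 30 − 9 × 2 = 17982 frames. 97703 ÷ 17982 → 5 full blocks, remainder 7793.
Within the partial block the first minute is 1800 frames and each further minute 1798, so 4 further minute boundaries passed. Total skipped labels = 18 × 5 + 2 × 4 = 98.
Non-drop label index = 97703 + 98 = 97801; at 30 labels/s that is 00:54:20:01, i.e. DF 00:54:20;01.

00:54:20;01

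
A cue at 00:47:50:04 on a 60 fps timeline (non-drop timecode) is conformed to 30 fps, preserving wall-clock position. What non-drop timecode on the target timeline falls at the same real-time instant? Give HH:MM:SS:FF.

Source frame index: (0×3600 + 47×60 + 50) × 60 + 4 = 172204.
Real time: 172204 / (60) = 43051/15 s.
Target frame: (43051/15) × (30) = 86102.
At 30 labels/s: frame 86102 → 00:47:50:02.

00:47:50:02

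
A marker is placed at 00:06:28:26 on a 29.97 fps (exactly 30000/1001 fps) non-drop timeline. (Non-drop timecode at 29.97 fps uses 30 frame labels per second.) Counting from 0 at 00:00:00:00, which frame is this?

frame 11666

Total seconds to the label: (0 × 3600 + 6 × 60 + 28) = 388.
Frame index = 388 × 30 + 26 = 11666.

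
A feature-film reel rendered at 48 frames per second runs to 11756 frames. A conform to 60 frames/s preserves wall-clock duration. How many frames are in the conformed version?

Target frames = source frames × (target rate / source rate) = 11756 × (60)/(48) = 11756 × 5/4 = 14695.

14695 frames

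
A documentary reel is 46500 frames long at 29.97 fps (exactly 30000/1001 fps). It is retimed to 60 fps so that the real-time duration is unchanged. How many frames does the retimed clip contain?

93093 frames

Target frames = source frames × (target rate / source rate) = 46500 × (60)/(30000/1001) = 46500 × 1001/500 = 93093.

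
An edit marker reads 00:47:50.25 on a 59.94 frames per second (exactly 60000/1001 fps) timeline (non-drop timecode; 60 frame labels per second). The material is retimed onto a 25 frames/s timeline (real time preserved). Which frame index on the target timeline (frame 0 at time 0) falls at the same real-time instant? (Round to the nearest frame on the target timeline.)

Source frame index: (0×3600 + 47×60 + 50) × 60 + 25 = 172225.
Real time: 172225 / (60000/1001) = 6895889/2400 s.
Target frame: (6895889/2400) × (25) = 6895889/96 ≈ 71832.177 → 71832.

frame 71832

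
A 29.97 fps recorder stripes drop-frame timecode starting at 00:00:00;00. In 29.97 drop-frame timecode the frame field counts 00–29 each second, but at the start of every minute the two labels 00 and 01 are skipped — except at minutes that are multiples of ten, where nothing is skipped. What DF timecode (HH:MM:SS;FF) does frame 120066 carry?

Ten DF minutes hold 17982 frames, so frame 120066 lies in block 6 (frames 107892–125873) with 12174 frames into that block.
The block's first minute is 1800 frames and the rest 1798 each; 12174 frames reaches minute 6, so 6 × 18 + 6 × 2 = 120 labels have been skipped so far.
Adding those back, label number 120066 + 120 = 120186 at 30 labels/s is 4006 s + 6 f = 1 h 6 min 46 s frame 6, i.e. 01:06:46;06.

01:06:46;06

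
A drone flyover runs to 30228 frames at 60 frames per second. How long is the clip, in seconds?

503.8 seconds

Running time = 30228 / (60) = 503.8 s.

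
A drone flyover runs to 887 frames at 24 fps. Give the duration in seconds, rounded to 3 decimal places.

Running time = 887 × 1/24 = 887/24 s ≈ 36.958 s.

36.958 seconds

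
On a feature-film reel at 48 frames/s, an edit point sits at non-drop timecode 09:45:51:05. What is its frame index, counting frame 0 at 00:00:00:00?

frame 1687253

Total seconds to the label: (9 × 3600 + 45 × 60 + 51) = 35151.
Frame index = 35151 × 48 + 5 = 1687253.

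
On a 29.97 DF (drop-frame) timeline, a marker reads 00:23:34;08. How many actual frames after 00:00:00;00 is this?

Complete 10-minute blocks: 2, each 17982 frames → 35964.
Remaining 3 whole minutes in the current block: 1800 + 2 × 1798 = 5396 frames.
Within the current minute: 34 × 30 + 8 − 2 = 1026 (labels ;00/;01 skipped at this minute). Total = 35964 + 5396 + 1026 = 42386.

42386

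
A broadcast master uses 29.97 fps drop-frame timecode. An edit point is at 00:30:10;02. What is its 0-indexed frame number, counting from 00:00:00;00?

Complete 10-minute blocks: 3, each 17982 frames → 53946.
Remaining 0 whole minutes in the current block: 0 frames.
Within the current minute: 10 × 30 + 2 = 302. Total = 53946 + 0 + 302 = 54248.

54248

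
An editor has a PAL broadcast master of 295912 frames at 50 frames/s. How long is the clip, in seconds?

Running time = 295912 / (50) = 5918.24 s.

5918.24 seconds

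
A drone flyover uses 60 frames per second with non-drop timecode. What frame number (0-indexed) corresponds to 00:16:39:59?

Total seconds to the label: (0 × 3600 + 16 × 60 + 39) = 999.
Frame index = 999 × 60 + 59 = 59999.

59999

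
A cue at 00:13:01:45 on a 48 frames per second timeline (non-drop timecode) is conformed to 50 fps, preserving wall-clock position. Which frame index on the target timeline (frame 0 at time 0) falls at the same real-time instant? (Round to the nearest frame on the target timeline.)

frame 39097

Source frame index: (0×3600 + 13×60 + 1) × 48 + 45 = 37533.
Real time: 37533 / (48) = 12511/16 s.
Target frame: (12511/16) × (50) = 312775/8 ≈ 39096.875 → 39097.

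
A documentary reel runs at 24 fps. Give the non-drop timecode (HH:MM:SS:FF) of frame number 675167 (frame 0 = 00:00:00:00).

07:48:51:23

675167 ÷ 24 = 28131 full seconds, remainder 23 frames.
28131 s = 7 h 48 min 51 s.
Timecode: 07:48:51:23.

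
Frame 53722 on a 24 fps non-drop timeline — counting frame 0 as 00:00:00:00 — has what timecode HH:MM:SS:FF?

53722 ÷ 24 = 2238 full seconds, remainder 10 frames.
2238 s = 0 h 37 min 18 s.
Timecode: 00:37:18:10.

00:37:18:10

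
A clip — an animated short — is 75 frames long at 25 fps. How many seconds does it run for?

3 seconds

Running time = 75 / (25) = 3 s.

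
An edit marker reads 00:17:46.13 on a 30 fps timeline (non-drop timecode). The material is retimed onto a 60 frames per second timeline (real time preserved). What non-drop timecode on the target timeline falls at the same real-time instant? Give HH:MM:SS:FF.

Source frame index: (0×3600 + 17×60 + 46) × 30 + 13 = 31993.
Real time: 31993 / (30) = 31993/30 s.
Target frame: (31993/30) × (60) = 63986.
At 60 labels/s: frame 63986 → 00:17:46:26.

00:17:46:26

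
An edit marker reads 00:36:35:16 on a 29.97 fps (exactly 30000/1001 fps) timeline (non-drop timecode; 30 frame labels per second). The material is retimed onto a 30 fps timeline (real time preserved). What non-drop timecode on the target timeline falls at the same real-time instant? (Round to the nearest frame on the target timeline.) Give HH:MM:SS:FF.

00:36:37:22

Source frame index: (0×3600 + 36×60 + 35) × 30 + 16 = 65866.
Real time: 65866 / (30000/1001) = 32965933/15000 s.
Target frame: (32965933/15000) × (30) = 32965933/500 ≈ 65931.866 → 65932.
At 30 labels/s: frame 65932 → 00:36:37:22.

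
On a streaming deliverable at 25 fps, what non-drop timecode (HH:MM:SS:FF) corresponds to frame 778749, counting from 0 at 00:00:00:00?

778749 ÷ 25 = 31149 full seconds, remainder 24 frames.
31149 s = 8 h 39 min 9 s.
Timecode: 08:39:09:24.

08:39:09:24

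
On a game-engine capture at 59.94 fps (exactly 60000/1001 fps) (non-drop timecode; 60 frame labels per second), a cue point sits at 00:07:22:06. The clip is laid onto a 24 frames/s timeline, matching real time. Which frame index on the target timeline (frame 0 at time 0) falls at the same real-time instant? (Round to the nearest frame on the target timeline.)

Source frame index: (0×3600 + 7×60 + 22) × 60 + 6 = 26526.
Real time: 26526 / (60000/1001) = 4425421/10000 s.
Target frame: (4425421/10000) × (24) = 13276263/1250 ≈ 10621.010 → 10621.

frame 10621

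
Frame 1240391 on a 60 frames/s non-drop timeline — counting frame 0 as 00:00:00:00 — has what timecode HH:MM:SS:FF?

1240391 ÷ 60 = 20673 full seconds, remainder 11 frames.
20673 s = 5 h 44 min 33 s.
Timecode: 05:44:33:11.

05:44:33:11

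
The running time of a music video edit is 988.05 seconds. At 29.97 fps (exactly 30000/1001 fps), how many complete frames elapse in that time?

Frames = 988.05 × 30000/1001 = 4234500/143 ≈ 29611.8881.
Complete frames: 29611.

29611 frames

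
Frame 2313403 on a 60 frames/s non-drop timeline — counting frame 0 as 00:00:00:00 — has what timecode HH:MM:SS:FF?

10:42:36:43

2313403 ÷ 60 = 38556 full seconds, remainder 43 frames.
38556 s = 10 h 42 min 36 s.
Timecode: 10:42:36:43.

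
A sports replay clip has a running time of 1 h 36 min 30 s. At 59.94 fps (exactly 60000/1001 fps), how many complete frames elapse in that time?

1 h 36 min 30 s = 5790 s.
Frames = 5790 × 60000/1001 = 347400000/1001 ≈ 347052.9471.
Complete frames: 347052.

347052 frames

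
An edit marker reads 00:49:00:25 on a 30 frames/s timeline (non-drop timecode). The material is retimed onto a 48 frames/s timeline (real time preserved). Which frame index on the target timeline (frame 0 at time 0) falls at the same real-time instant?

Source frame index: (0×3600 + 49×60 + 0) × 30 + 25 = 88225.
Real time: 88225 / (30) = 17645/6 s.
Target frame: (17645/6) × (48) = 141160.

frame 141160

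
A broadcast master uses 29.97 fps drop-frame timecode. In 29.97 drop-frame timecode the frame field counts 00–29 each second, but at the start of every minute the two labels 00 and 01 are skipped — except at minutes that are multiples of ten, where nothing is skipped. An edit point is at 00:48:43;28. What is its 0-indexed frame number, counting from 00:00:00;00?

87630

Complete 10-minute blocks: 4, each 17982 frames → 71928.
Remaining 8 whole minutes in the current block: 1800 + 7 × 1798 = 14386 frames.
Within the current minute: 43 × 30 + 28 − 2 = 1316 (labels ;00/;01 skipped at this minute). Total = 71928 + 14386 + 1316 = 87630.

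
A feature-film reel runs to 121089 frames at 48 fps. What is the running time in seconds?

2522.6875 seconds

Running time = 121089 / (48) = 2522.6875 s.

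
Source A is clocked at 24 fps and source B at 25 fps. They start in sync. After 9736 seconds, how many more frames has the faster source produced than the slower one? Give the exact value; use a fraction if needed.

9736 frames

A emits 24 × 9736 = 233664 frames; B emits 25 × 9736 = 243400.
Difference = 9736 frames; B is ahead of A.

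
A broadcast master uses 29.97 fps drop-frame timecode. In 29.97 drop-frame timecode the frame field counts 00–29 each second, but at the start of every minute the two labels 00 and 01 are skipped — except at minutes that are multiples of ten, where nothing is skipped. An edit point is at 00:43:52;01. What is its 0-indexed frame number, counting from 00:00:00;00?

Complete 10-minute blocks: 4, each 17982 frames → 71928.
Remaining 3 whole minutes in the current block: 1800 + 2 × 1798 = 5396 frames.
Within the current minute: 52 × 30 + 1 − 2 = 1559 (labels ;00/;01 skipped at this minute). Total = 71928 + 5396 + 1559 = 78883.

78883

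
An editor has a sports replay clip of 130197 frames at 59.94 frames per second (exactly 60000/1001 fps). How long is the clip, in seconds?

2172.11995 seconds

Running time = 130197 / (60000/1001) = 2172.11995 s.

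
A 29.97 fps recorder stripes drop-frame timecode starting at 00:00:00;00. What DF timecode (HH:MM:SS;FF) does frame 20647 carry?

Ten DF minutes hold 17982 frames, so frame 20647 lies in block 1 (frames 17982–35963) with 2665 frames into that block.
The block's first minute is 1800 frames and the rest 1798 each; 2665 frames reaches minute 1, so 1 × 18 + 1 × 2 = 20 labels have been skipped so far.
Adding those back, label number 20647 + 20 = 20667 at 30 labels/s is 688 s + 27 f = 0 h 11 min 28 s frame 27, i.e. 00:11:28;27.

00:11:28;27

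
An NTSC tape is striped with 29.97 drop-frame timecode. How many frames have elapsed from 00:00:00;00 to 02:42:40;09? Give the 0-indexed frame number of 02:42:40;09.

292517

Complete 10-minute blocks: 16, each 17982 frames → 287712.
Remaining 2 whole minutes in the current block: 1800 + 1 × 1798 = 3598 frames.
Within the current minute: 40 × 30 + 9 − 2 = 1207 (labels ;00/;01 skipped at this minute). Total = 287712 + 3598 + 1207 = 292517.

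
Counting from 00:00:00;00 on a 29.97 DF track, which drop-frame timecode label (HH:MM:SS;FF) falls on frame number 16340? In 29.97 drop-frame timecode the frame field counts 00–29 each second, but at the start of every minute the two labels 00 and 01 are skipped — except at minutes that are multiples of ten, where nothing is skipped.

00:09:05;08

Each 10-minute DF block holds 10 × 60 × 30 − 9 × 2 = 17982 frames. 16340 ÷ 17982 → 0 full blocks, remainder 16340.
Within the partial block the first minute is 1800 frames and each further minute 1798, so 9 further minute boundaries passed. Total skipped labels = 18 × 0 + 2 × 9 = 18.
Non-drop label index = 16340 + 18 = 16358; at 30 labels/s that is 00:09:05:08, i.e. DF 00:09:05;08.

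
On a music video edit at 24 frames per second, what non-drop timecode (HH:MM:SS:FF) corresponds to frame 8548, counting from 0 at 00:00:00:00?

8548 ÷ 24 = 356 full seconds, remainder 4 frames.
356 s = 0 h 5 min 56 s.
Timecode: 00:05:56:04.

00:05:56:04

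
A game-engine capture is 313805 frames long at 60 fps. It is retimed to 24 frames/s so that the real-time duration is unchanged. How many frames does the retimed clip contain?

Target frames = source frames × (target rate / source rate) = 313805 × (24)/(60) = 313805 × 2/5 = 125522.

125522 frames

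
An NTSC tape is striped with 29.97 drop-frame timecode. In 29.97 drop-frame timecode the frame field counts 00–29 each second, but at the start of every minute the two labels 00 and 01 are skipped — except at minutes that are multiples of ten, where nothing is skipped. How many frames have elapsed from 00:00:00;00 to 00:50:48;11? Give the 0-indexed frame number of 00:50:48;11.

91361

As if non-drop at 30 labels/s: (0 × 3600 + 50 × 60 + 48) × 30 + 11 = 91451.
Minute boundaries passed: 50; those not divisible by 10: 50 − 5 = 45; dropped labels = 2 × 45 = 90.
Actual frame index = 91451 − 90 = 91361.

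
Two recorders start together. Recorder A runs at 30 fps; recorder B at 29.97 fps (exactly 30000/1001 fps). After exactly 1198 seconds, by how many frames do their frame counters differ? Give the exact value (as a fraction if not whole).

A emits 30 × 1198 = 35940 frames; B emits 30000/1001 × 1198 = 35940000/1001.
Difference = 35940/1001 frames (≈ 35.9041); B is behind A.

35940/1001 frames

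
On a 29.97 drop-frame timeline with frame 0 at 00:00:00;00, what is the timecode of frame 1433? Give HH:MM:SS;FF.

00:00:47;23

Each 10-minute DF block holds 10 × 60 × 30 − 9 × 2 = 17982 frames. 1433 ÷ 17982 → 0 full blocks, remainder 1433.
Within the partial block the first minute is 1800 frames and each further minute 1798, so 0 further minute boundaries passed. Total skipped labels = 18 × 0 + 2 × 0 = 0.
Non-drop label index = 1433 + 0 = 1433; at 30 labels/s that is 00:00:47:23, i.e. DF 00:00:47;23.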